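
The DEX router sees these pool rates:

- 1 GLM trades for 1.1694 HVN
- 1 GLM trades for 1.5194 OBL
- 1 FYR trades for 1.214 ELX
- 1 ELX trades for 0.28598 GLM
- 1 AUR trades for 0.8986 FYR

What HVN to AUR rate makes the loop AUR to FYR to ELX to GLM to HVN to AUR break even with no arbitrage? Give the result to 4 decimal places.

2.7410

Known legs of the cycle: 0.8986 × 1.214 × 0.28598 × 1.1694 = 0.3648243793608048
For no arbitrage the full-cycle product must be 1, so the missing rate is 1 / 0.3648243793608048 ≈ 2.741045.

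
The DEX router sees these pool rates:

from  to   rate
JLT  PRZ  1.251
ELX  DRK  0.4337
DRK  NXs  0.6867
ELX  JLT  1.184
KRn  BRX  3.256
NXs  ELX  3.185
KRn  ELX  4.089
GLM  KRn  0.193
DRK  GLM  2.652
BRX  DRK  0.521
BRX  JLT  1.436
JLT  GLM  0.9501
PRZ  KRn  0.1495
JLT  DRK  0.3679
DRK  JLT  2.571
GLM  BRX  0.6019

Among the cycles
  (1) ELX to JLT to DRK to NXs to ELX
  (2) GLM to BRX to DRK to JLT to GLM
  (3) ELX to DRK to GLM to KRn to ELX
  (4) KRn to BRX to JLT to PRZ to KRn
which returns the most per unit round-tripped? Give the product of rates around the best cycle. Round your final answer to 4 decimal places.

(1) 1.184 × 0.3679 × 0.6867 × 3.185 = 0.95270
(2) 0.6019 × 0.521 × 2.571 × 0.9501 = 0.76601
(3) 0.4337 × 2.652 × 0.193 × 4.089 = 0.90769
(4) 3.256 × 1.436 × 1.251 × 0.1495 = 0.87445
Highest is cycle (1) at 0.9527 (≤1, no arbitrage).

0.9527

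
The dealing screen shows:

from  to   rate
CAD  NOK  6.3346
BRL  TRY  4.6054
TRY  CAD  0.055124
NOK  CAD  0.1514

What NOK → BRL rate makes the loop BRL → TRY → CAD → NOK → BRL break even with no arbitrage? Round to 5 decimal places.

0.62183

Known legs of the cycle: 4.6054 × 0.055124 × 6.3346 = 1.60815267368816
For no arbitrage the full-cycle product must be 1, so the missing rate is 1 / 1.60815267368816 ≈ 0.6218315.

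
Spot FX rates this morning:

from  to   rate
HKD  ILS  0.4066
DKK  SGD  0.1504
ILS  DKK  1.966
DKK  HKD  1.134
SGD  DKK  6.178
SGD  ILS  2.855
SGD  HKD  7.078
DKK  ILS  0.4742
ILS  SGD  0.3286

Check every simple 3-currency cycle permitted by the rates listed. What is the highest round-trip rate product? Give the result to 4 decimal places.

0.9627

DKK→ILS→SGD→DKK: 0.4742 × 0.3286 × 6.178 = 0.96267
HKD→ILS→SGD→HKD: 0.4066 × 0.3286 × 7.078 = 0.94568
HKD→ILS→DKK→HKD: 0.4066 × 1.966 × 1.134 = 0.90649
DKK→SGD→ILS→DKK: 0.1504 × 2.855 × 1.966 = 0.84418
Maximum is DKK→ILS→SGD→DKK at 0.9627; no arbitrage — every cycle loses value.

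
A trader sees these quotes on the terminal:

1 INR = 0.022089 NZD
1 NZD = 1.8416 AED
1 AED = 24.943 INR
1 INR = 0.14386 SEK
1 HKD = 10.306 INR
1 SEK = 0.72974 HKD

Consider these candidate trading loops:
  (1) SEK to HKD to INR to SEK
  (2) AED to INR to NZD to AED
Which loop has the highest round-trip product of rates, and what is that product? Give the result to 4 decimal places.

(1) 0.72974 × 10.306 × 0.14386 = 1.08193
(2) 24.943 × 0.022089 × 1.8416 = 1.01466
Highest is cycle (1) at 1.0819 (>1, arbitrage).

1.0819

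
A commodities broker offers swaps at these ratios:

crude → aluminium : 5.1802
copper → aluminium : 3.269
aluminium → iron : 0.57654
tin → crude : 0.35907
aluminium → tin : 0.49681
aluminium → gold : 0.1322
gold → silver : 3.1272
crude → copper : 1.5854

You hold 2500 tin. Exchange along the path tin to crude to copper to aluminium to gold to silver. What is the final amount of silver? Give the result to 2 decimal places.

1923.36

2500 tin × 0.35907 = 897.675 crude
897.675 crude × 1.5854 = 1423.173945 copper
1423.173945 copper × 3.269 = 4652.355626205 aluminium
4652.355626205 aluminium × 0.1322 = 615.041413784301 gold
615.041413784301 gold × 3.1272 = 1923.3575091862660872 silver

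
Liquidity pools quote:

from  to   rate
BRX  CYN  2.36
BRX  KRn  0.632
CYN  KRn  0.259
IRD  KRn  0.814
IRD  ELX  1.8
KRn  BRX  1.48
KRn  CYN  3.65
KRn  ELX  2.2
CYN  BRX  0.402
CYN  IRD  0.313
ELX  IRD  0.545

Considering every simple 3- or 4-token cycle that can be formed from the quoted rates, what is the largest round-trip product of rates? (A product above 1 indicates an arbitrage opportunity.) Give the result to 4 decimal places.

IRD→KRn→ELX→IRD: 0.814 × 2.2 × 0.545 = 0.97599
IRD→KRn→CYN→IRD: 0.814 × 3.65 × 0.313 = 0.92995
CYN→BRX→KRn→CYN: 0.402 × 0.632 × 3.65 = 0.92733
CYN→KRn→BRX→CYN: 0.259 × 1.48 × 2.36 = 0.90464
IRD→KRn→BRX→CYN→IRD: 0.814 × 1.48 × 2.36 × 0.313 = 0.88990
Maximum is IRD→KRn→ELX→IRD at 0.9760; no arbitrage — every cycle loses value.

0.9760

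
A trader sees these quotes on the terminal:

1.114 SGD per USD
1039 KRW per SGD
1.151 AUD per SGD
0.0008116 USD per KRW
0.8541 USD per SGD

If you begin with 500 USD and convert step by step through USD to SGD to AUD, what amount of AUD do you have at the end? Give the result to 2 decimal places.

500 USD × 1.114 = 557 SGD
557 SGD × 1.151 = 641.107 AUD

641.11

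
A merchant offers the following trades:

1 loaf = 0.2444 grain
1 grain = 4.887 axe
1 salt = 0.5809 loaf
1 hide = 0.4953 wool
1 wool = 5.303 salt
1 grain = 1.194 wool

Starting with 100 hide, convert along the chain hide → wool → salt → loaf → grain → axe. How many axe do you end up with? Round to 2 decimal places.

100 hide × 0.4953 = 49.53 wool
49.53 wool × 5.303 = 262.65759 salt
262.65759 salt × 0.5809 = 152.577794031 loaf
152.577794031 loaf × 0.2444 = 37.2900128611764 grain
37.2900128611764 grain × 4.887 = 182.2362928525690668 axe

182.24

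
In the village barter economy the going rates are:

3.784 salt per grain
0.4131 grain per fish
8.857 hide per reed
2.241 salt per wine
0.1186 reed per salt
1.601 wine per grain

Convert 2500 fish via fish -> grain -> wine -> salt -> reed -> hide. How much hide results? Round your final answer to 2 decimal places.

2500 fish × 0.4131 = 1032.75 grain
1032.75 grain × 1.601 = 1653.43275 wine
1653.43275 wine × 2.241 = 3705.34279275 salt
3705.34279275 salt × 0.1186 = 439.45365522015 reed
439.45365522015 reed × 8.857 = 3892.24102428486855 hide

3892.24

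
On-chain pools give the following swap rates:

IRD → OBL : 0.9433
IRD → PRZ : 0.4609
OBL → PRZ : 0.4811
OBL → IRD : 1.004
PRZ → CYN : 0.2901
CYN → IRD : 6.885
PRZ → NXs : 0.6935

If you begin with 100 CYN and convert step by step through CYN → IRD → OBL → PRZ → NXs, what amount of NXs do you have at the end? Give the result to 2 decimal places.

100 CYN × 6.885 = 688.5 IRD
688.5 IRD × 0.9433 = 649.46205 OBL
649.46205 OBL × 0.4811 = 312.456192255 PRZ
312.456192255 PRZ × 0.6935 = 216.6883693288425 NXs

216.69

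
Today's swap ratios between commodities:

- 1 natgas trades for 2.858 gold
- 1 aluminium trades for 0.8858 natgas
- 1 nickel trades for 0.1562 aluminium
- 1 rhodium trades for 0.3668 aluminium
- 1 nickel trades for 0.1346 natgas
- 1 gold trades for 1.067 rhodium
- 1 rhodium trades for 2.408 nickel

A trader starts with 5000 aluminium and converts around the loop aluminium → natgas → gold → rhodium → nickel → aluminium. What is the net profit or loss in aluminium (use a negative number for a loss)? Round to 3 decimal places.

80.072

5000 aluminium × 0.8858 = 4429 natgas
4429 natgas × 2.858 = 12658.082 gold
12658.082 gold × 1.067 = 13506.173494 rhodium
13506.173494 rhodium × 2.408 = 32522.865773552 nickel
32522.865773552 nickel × 0.1562 = 5080.0716338288224 aluminium
Net change: 5080.0716338288224 − 5000 = 80.0716338288224 aluminium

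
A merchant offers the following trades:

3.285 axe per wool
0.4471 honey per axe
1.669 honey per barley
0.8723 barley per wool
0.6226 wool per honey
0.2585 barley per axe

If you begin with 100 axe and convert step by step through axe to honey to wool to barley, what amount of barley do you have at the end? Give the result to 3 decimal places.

100 axe × 0.4471 = 44.71 honey
44.71 honey × 0.6226 = 27.836446 wool
27.836446 wool × 0.8723 = 24.2817318458 barley

24.282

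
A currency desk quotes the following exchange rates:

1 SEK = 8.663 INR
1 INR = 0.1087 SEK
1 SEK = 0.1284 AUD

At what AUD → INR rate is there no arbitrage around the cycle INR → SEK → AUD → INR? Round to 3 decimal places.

Known legs of the cycle: 0.1087 × 0.1284 = 0.01395708
For no arbitrage the full-cycle product must be 1, so the missing rate is 1 / 0.01395708 ≈ 71.64822.

71.648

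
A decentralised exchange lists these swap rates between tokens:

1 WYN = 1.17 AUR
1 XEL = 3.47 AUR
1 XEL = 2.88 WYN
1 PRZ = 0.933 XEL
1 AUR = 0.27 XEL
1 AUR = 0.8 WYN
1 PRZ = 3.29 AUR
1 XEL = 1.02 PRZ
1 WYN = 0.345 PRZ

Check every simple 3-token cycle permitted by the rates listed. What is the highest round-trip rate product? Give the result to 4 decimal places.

XEL→WYN→PRZ→XEL: 2.88 × 0.345 × 0.933 = 0.92703
XEL→WYN→AUR→XEL: 2.88 × 1.17 × 0.27 = 0.90979
PRZ→AUR→WYN→PRZ: 3.29 × 0.8 × 0.345 = 0.90804
XEL→PRZ→AUR→XEL: 1.02 × 3.29 × 0.27 = 0.90607
Maximum is XEL→WYN→PRZ→XEL at 0.9270; no arbitrage — every cycle loses value.

0.9270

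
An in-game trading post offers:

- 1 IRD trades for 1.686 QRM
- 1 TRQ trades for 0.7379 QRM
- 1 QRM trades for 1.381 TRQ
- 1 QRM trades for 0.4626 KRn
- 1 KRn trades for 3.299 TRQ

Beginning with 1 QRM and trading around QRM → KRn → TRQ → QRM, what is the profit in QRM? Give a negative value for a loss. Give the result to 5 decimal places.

0.12612

1 QRM × 0.4626 = 0.4626 KRn
0.4626 KRn × 3.299 = 1.5261174 TRQ
1.5261174 TRQ × 0.7379 = 1.12612202946 QRM
Net change: 1.12612202946 − 1 = 0.12612202946 QRM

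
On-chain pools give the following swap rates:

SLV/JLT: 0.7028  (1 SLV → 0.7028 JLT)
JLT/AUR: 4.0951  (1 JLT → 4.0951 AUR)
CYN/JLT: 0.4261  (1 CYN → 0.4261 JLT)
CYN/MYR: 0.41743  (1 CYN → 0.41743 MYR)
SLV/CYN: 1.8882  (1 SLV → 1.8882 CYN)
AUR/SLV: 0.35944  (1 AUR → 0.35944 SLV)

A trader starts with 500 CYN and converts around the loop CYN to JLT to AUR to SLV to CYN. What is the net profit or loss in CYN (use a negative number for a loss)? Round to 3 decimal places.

500 CYN × 0.4261 = 213.05 JLT
213.05 JLT × 4.0951 = 872.461055 AUR
872.461055 AUR × 0.35944 = 313.5974016092 SLV
313.5974016092 SLV × 1.8882 = 592.13461371849144 CYN
Net change: 592.13461371849144 − 500 = 92.13461371849144 CYN

92.135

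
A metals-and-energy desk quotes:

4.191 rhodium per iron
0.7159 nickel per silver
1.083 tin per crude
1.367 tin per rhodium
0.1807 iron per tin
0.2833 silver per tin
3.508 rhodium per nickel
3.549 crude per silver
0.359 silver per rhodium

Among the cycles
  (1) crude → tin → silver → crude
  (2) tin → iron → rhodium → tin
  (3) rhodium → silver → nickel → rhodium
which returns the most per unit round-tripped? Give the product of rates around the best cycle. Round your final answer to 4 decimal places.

(1) 1.083 × 0.2833 × 3.549 = 1.08888
(2) 0.1807 × 4.191 × 1.367 = 1.03525
(3) 0.359 × 0.7159 × 3.508 = 0.90158
Highest is cycle (1) at 1.0889 (>1, arbitrage).

1.0889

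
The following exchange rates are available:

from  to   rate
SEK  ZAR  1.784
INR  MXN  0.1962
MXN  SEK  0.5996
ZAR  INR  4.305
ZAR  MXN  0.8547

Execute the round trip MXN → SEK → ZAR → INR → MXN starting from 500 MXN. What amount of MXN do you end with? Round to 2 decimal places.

500 MXN × 0.5996 = 299.8 SEK
299.8 SEK × 1.784 = 534.8432 ZAR
534.8432 ZAR × 4.305 = 2302.499976 INR
2302.499976 INR × 0.1962 = 451.7504952912 MXN

451.75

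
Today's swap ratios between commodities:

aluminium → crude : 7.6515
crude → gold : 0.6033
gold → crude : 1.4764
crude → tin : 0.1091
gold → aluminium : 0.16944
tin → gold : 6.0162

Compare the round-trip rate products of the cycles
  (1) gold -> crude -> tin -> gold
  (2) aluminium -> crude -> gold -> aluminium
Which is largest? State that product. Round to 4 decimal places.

0.9691

(1) 1.4764 × 0.1091 × 6.0162 = 0.96906
(2) 7.6515 × 0.6033 × 0.16944 = 0.78216
Highest is cycle (1) at 0.9691 (≤1, no arbitrage).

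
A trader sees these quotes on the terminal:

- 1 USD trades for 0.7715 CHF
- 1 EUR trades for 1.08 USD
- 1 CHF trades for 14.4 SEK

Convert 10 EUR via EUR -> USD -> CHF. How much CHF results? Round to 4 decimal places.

10 EUR × 1.08 = 10.8 USD
10.8 USD × 0.7715 = 8.3322 CHF

8.3322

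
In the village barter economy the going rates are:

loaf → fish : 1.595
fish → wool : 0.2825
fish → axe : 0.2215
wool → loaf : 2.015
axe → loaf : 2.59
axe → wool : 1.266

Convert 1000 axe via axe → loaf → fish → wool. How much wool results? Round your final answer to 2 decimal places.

1167.02

1000 axe × 2.59 = 2590 loaf
2590 loaf × 1.595 = 4131.05 fish
4131.05 fish × 0.2825 = 1167.021625 wool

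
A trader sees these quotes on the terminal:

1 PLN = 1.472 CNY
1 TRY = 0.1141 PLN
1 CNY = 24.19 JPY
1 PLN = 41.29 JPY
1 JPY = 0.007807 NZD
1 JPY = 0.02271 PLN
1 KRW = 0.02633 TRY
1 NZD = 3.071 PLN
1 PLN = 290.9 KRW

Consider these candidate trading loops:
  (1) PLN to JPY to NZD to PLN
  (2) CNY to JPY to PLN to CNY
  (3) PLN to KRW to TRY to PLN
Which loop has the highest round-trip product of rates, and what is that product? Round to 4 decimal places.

0.9899

(1) 41.29 × 0.007807 × 3.071 = 0.98994
(2) 24.19 × 0.02271 × 1.472 = 0.80865
(3) 290.9 × 0.02633 × 0.1141 = 0.87394
Highest is cycle (1) at 0.9899 (≤1, no arbitrage).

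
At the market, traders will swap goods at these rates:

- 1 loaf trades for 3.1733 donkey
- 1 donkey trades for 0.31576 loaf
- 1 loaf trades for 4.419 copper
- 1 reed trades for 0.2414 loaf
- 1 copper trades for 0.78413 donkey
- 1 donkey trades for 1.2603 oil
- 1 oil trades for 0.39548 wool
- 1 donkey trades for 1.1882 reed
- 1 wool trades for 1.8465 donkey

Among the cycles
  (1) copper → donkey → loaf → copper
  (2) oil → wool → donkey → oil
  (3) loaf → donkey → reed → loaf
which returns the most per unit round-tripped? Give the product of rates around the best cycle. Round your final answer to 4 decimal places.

1.0941

(1) 0.78413 × 0.31576 × 4.419 = 1.09413
(2) 0.39548 × 1.8465 × 1.2603 = 0.92034
(3) 3.1733 × 1.1882 × 0.2414 = 0.91020
Highest is cycle (1) at 1.0941 (>1, arbitrage).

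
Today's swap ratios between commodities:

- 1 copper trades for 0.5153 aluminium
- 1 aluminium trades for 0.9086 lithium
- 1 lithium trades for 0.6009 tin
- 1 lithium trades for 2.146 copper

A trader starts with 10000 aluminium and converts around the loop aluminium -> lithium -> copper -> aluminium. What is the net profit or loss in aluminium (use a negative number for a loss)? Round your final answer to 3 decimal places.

10000 aluminium × 0.9086 = 9086 lithium
9086 lithium × 2.146 = 19498.556 copper
19498.556 copper × 0.5153 = 10047.6059068 aluminium
Net change: 10047.6059068 − 10000 = 47.6059068 aluminium

47.606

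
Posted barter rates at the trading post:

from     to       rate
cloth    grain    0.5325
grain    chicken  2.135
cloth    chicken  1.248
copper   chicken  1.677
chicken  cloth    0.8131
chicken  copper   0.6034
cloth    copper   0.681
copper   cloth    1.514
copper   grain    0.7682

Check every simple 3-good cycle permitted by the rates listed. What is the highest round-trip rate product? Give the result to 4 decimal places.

cloth→chicken→copper→cloth: 1.248 × 0.6034 × 1.514 = 1.14011
grain→chicken→copper→grain: 2.135 × 0.6034 × 0.7682 = 0.98964
cloth→copper→chicken→cloth: 0.681 × 1.677 × 0.8131 = 0.92859
cloth→grain→chicken→cloth: 0.5325 × 2.135 × 0.8131 = 0.92440
Maximum is cloth→chicken→copper→cloth at 1.1401; arbitrage exists.

1.1401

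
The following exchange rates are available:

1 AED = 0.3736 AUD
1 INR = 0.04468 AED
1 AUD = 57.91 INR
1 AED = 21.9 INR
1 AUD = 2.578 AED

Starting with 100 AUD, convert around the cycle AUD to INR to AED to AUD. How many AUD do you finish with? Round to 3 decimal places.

96.666

100 AUD × 57.91 = 5791 INR
5791 INR × 0.04468 = 258.74188 AED
258.74188 AED × 0.3736 = 96.665966368 AUD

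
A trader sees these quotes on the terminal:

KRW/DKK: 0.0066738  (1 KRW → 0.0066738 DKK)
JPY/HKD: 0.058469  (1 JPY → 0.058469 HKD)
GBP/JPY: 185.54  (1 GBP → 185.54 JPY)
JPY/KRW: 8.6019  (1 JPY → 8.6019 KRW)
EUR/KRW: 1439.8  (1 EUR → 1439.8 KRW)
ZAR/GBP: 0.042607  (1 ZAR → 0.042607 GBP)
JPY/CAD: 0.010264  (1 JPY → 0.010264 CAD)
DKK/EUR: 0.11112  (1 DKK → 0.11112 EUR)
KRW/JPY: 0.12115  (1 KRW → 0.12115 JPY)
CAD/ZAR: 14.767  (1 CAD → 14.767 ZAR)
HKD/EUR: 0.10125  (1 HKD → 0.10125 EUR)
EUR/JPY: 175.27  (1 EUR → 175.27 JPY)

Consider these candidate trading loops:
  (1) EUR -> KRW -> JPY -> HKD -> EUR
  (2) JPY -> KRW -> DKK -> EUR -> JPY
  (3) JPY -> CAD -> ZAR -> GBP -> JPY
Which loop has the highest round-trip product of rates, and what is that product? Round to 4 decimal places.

(1) 1439.8 × 0.12115 × 0.058469 × 0.10125 = 1.03263
(2) 8.6019 × 0.0066738 × 0.11112 × 175.27 = 1.11807
(3) 0.010264 × 14.767 × 0.042607 × 185.54 = 1.19819
Highest is cycle (3) at 1.1982 (>1, arbitrage).

1.1982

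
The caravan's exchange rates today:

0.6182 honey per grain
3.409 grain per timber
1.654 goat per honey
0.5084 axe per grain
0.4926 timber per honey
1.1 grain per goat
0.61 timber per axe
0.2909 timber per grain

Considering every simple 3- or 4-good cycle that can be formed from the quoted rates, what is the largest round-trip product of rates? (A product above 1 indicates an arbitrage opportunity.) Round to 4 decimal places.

honey→goat→grain→honey: 1.654 × 1.1 × 0.6182 = 1.12475
grain→axe→timber→grain: 0.5084 × 0.61 × 3.409 = 1.05721
honey→timber→grain→honey: 0.4926 × 3.409 × 0.6182 = 1.03813
Maximum is honey→goat→grain→honey at 1.1248; arbitrage exists.

1.1248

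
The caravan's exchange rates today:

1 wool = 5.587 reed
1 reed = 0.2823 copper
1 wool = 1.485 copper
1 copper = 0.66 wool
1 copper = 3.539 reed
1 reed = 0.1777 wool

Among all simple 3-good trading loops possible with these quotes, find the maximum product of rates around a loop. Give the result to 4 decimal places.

copper→wool→reed→copper: 0.66 × 5.587 × 0.2823 = 1.04096
copper→reed→wool→copper: 3.539 × 0.1777 × 1.485 = 0.93389
Maximum is copper→wool→reed→copper at 1.0410; arbitrage exists.

1.0410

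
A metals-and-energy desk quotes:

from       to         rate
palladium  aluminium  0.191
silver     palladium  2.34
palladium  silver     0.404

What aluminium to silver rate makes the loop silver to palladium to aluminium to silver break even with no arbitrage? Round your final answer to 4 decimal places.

Known legs of the cycle: 2.34 × 0.191 = 0.44694
For no arbitrage the full-cycle product must be 1, so the missing rate is 1 / 0.44694 ≈ 2.237437.

2.2374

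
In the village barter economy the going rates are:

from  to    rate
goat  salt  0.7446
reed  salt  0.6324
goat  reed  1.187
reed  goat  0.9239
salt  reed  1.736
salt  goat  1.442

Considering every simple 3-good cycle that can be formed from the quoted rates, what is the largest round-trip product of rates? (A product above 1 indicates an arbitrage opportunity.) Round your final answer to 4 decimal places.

1.1943

salt→reed→goat→salt: 1.736 × 0.9239 × 0.7446 = 1.19426
salt→goat→reed→salt: 1.442 × 1.187 × 0.6324 = 1.08245
Maximum is salt→reed→goat→salt at 1.1943; arbitrage exists.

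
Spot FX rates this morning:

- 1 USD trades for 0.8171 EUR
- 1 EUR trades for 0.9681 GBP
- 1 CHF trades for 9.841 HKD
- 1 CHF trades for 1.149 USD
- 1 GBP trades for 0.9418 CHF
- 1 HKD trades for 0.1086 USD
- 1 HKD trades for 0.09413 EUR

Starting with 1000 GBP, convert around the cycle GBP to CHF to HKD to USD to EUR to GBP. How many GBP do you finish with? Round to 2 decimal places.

796.20

1000 GBP × 0.9418 = 941.8 CHF
941.8 CHF × 9.841 = 9268.2538 HKD
9268.2538 HKD × 0.1086 = 1006.53236268 USD
1006.53236268 USD × 0.8171 = 822.437593545828 EUR
822.437593545828 EUR × 0.9681 = 796.2018343117160868 GBP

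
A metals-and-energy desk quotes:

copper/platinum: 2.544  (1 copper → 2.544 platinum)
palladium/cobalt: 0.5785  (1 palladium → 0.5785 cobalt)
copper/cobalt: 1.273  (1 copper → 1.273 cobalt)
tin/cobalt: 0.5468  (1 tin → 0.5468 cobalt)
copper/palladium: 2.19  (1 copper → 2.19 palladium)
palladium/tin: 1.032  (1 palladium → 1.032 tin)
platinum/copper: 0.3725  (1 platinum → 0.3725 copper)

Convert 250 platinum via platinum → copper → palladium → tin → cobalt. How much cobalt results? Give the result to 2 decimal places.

115.08

250 platinum × 0.3725 = 93.125 copper
93.125 copper × 2.19 = 203.94375 palladium
203.94375 palladium × 1.032 = 210.46995 tin
210.46995 tin × 0.5468 = 115.08496866 cobalt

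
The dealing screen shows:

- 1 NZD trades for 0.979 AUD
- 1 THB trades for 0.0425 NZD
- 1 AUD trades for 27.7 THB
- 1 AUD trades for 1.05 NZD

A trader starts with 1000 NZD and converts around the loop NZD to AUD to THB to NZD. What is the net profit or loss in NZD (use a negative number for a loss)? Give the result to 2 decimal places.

1000 NZD × 0.979 = 979 AUD
979 AUD × 27.7 = 27118.3 THB
27118.3 THB × 0.0425 = 1152.52775 NZD
Net change: 1152.52775 − 1000 = 152.52775 NZD

152.53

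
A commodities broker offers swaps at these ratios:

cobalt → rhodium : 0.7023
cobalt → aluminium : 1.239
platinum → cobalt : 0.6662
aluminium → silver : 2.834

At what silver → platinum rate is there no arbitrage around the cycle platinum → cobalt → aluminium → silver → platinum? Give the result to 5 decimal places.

Known legs of the cycle: 0.6662 × 1.239 × 2.834 = 2.3392453812
For no arbitrage the full-cycle product must be 1, so the missing rate is 1 / 2.3392453812 ≈ 0.4274883.

0.42749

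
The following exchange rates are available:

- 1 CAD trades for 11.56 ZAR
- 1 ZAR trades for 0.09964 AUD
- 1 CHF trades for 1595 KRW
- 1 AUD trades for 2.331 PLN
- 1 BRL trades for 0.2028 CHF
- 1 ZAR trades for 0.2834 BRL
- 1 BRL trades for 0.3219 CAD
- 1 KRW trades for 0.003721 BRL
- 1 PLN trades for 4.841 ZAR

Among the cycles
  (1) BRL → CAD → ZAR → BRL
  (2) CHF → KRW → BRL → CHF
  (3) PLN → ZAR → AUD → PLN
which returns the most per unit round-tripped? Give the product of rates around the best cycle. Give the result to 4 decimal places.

1.2036

(1) 0.3219 × 11.56 × 0.2834 = 1.05458
(2) 1595 × 0.003721 × 0.2028 = 1.20362
(3) 4.841 × 0.09964 × 2.331 = 1.12437
Highest is cycle (2) at 1.2036 (>1, arbitrage).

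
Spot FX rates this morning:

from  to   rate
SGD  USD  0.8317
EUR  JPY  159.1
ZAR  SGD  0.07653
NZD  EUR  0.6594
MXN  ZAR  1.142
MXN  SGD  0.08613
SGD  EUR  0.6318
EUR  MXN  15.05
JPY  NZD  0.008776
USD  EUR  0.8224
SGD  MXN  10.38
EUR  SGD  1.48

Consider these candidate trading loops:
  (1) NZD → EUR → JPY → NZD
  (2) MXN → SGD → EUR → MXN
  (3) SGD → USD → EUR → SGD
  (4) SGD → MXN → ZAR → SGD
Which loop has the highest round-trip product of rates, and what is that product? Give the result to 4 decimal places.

1.0123

(1) 0.6594 × 159.1 × 0.008776 = 0.92069
(2) 0.08613 × 0.6318 × 15.05 = 0.81897
(3) 0.8317 × 0.8224 × 1.48 = 1.01231
(4) 10.38 × 1.142 × 0.07653 = 0.90718
Highest is cycle (3) at 1.0123 (>1, arbitrage).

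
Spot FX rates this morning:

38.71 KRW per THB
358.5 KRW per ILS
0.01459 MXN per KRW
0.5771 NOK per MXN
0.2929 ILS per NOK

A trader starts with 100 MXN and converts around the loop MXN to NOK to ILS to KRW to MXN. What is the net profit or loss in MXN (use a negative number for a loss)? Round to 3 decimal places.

100 MXN × 0.5771 = 57.71 NOK
57.71 NOK × 0.2929 = 16.903259 ILS
16.903259 ILS × 358.5 = 6059.8183515 KRW
6059.8183515 KRW × 0.01459 = 88.412749748385 MXN
Net change: 88.412749748385 − 100 = -11.587250251615 MXN

-11.587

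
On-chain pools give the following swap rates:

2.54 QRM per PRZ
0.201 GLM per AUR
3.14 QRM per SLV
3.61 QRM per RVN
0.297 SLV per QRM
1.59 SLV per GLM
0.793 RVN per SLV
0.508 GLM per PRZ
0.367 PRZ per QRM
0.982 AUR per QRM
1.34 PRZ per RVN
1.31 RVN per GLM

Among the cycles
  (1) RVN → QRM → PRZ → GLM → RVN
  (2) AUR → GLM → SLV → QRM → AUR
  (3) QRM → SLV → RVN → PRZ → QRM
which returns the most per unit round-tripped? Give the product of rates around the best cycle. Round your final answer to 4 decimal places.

(1) 3.61 × 0.367 × 0.508 × 1.31 = 0.88167
(2) 0.201 × 1.59 × 3.14 × 0.982 = 0.98545
(3) 0.297 × 0.793 × 1.34 × 2.54 = 0.80162
Highest is cycle (2) at 0.9854 (≤1, no arbitrage).

0.9854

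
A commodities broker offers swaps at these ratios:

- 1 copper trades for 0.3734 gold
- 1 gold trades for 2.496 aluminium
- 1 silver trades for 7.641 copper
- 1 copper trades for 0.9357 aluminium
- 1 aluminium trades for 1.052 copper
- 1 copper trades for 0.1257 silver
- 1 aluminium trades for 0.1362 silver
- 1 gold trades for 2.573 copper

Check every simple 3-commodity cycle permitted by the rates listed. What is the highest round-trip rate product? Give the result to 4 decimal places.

gold→aluminium→copper→gold: 2.496 × 1.052 × 0.3734 = 0.98047
silver→copper→aluminium→silver: 7.641 × 0.9357 × 0.1362 = 0.97379
Maximum is gold→aluminium→copper→gold at 0.9805; no arbitrage — every cycle loses value.

0.9805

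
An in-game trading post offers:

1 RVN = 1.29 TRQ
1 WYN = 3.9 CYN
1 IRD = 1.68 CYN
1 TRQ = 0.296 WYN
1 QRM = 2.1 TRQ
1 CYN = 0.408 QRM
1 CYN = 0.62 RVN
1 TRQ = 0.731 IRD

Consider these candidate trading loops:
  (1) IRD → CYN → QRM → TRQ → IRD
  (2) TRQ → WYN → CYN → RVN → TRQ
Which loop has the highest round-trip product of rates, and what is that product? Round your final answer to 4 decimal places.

1.0522

(1) 1.68 × 0.408 × 2.1 × 0.731 = 1.05222
(2) 0.296 × 3.9 × 0.62 × 1.29 = 0.92329
Highest is cycle (1) at 1.0522 (>1, arbitrage).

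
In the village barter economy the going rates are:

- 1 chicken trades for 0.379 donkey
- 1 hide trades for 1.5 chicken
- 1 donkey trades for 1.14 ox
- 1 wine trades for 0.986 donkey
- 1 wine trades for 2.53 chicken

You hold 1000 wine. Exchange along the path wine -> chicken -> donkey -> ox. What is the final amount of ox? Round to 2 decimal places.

1000 wine × 2.53 = 2530 chicken
2530 chicken × 0.379 = 958.87 donkey
958.87 donkey × 1.14 = 1093.1118 ox

1093.11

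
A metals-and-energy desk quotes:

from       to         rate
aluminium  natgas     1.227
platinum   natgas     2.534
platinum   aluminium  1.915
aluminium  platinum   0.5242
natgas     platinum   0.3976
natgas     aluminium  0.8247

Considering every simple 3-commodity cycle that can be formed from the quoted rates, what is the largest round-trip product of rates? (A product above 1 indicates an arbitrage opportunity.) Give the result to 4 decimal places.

1.0955

platinum→natgas→aluminium→platinum: 2.534 × 0.8247 × 0.5242 = 1.09547
platinum→aluminium→natgas→platinum: 1.915 × 1.227 × 0.3976 = 0.93424
Maximum is platinum→natgas→aluminium→platinum at 1.0955; arbitrage exists.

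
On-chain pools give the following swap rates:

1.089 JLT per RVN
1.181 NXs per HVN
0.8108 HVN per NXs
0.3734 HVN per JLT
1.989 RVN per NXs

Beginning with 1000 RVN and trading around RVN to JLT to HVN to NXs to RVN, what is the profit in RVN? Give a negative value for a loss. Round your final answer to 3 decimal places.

-44.816

1000 RVN × 1.089 = 1089 JLT
1089 JLT × 0.3734 = 406.6326 HVN
406.6326 HVN × 1.181 = 480.2331006 NXs
480.2331006 NXs × 1.989 = 955.1836370934 RVN
Net change: 955.1836370934 − 1000 = -44.8163629066 RVN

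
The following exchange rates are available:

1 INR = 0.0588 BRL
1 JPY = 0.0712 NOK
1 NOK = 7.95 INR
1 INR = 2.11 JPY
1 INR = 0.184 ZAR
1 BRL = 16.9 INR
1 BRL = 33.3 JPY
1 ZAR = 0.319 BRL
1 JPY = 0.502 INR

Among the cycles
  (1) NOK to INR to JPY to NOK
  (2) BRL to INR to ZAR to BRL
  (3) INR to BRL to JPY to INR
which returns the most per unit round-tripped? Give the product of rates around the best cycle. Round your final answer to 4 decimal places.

(1) 7.95 × 2.11 × 0.0712 = 1.19434
(2) 16.9 × 0.184 × 0.319 = 0.99196
(3) 0.0588 × 33.3 × 0.502 = 0.98294
Highest is cycle (1) at 1.1943 (>1, arbitrage).

1.1943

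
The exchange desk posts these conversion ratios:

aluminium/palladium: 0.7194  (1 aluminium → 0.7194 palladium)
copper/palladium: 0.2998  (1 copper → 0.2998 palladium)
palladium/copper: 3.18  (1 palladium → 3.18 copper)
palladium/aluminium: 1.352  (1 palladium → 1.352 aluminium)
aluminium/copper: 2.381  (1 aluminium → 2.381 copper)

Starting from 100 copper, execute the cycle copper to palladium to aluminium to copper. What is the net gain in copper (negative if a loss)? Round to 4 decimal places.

-3.4910

100 copper × 0.2998 = 29.98 palladium
29.98 palladium × 1.352 = 40.53296 aluminium
40.53296 aluminium × 2.381 = 96.50897776 copper
Net change: 96.50897776 − 100 = -3.49102224 copper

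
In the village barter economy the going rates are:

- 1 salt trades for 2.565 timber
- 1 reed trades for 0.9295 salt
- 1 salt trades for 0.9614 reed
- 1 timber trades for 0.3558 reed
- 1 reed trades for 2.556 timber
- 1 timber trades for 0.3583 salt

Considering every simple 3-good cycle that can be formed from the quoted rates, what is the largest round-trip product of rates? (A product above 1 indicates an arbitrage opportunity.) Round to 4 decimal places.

0.8805

salt→reed→timber→salt: 0.9614 × 2.556 × 0.3583 = 0.88046
salt→timber→reed→salt: 2.565 × 0.3558 × 0.9295 = 0.84829
Maximum is salt→reed→timber→salt at 0.8805; no arbitrage — every cycle loses value.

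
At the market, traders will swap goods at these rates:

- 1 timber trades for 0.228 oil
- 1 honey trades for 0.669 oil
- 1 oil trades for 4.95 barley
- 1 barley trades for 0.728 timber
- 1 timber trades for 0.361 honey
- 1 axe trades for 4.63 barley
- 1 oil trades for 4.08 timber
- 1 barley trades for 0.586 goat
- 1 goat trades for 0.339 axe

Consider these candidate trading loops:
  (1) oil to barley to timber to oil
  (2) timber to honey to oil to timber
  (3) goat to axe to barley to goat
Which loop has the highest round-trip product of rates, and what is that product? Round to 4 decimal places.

0.9854

(1) 4.95 × 0.728 × 0.228 = 0.82162
(2) 0.361 × 0.669 × 4.08 = 0.98536
(3) 0.339 × 4.63 × 0.586 = 0.91977
Highest is cycle (2) at 0.9854 (≤1, no arbitrage).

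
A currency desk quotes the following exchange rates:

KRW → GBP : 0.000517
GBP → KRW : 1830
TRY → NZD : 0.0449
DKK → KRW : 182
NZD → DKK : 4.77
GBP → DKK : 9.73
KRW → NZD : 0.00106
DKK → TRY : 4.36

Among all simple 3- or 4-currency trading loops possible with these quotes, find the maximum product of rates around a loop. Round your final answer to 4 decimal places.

0.9338

NZD→DKK→TRY→NZD: 4.77 × 4.36 × 0.0449 = 0.93379
NZD→DKK→KRW→NZD: 4.77 × 182 × 0.00106 = 0.92023
GBP→DKK→KRW→GBP: 9.73 × 182 × 0.000517 = 0.91553
Maximum is NZD→DKK→TRY→NZD at 0.9338; no arbitrage — every cycle loses value.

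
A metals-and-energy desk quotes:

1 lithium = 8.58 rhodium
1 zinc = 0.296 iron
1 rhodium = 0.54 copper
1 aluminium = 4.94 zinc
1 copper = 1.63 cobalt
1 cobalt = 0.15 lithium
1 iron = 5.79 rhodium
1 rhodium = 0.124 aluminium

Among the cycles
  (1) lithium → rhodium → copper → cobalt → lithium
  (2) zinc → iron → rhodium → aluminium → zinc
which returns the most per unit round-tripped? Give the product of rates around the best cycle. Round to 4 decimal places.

1.1328

(1) 8.58 × 0.54 × 1.63 × 0.15 = 1.13282
(2) 0.296 × 5.79 × 0.124 × 4.94 = 1.04983
Highest is cycle (1) at 1.1328 (>1, arbitrage).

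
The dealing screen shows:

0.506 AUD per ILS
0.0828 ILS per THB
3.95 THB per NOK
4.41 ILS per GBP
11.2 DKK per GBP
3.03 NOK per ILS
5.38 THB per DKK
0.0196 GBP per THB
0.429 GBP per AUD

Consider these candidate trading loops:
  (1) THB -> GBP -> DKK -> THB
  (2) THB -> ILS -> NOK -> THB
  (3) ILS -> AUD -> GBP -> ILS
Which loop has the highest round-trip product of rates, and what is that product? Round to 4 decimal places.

(1) 0.0196 × 11.2 × 5.38 = 1.18102
(2) 0.0828 × 3.03 × 3.95 = 0.99099
(3) 0.506 × 0.429 × 4.41 = 0.95730
Highest is cycle (1) at 1.1810 (>1, arbitrage).

1.1810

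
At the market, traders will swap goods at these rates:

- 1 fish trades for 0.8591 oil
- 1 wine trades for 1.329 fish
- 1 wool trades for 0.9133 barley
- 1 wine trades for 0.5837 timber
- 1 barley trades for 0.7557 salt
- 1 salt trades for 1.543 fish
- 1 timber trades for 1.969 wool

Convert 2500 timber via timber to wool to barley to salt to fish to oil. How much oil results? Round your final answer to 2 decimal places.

4503.58

2500 timber × 1.969 = 4922.5 wool
4922.5 wool × 0.9133 = 4495.71925 barley
4495.71925 barley × 0.7557 = 3397.415037225 salt
3397.415037225 salt × 1.543 = 5242.211402438175 fish
5242.211402438175 fish × 0.8591 = 4503.5838158346361425 oil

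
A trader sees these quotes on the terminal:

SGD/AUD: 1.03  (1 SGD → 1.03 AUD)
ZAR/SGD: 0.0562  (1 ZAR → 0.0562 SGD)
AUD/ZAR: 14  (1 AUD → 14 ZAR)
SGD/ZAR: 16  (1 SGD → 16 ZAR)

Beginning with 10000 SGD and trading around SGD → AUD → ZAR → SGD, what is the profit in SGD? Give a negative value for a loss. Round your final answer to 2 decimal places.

10000 SGD × 1.03 = 10300 AUD
10300 AUD × 14 = 144200 ZAR
144200 ZAR × 0.0562 = 8104.04 SGD
Net change: 8104.04 − 10000 = -1895.96 SGD

-1895.96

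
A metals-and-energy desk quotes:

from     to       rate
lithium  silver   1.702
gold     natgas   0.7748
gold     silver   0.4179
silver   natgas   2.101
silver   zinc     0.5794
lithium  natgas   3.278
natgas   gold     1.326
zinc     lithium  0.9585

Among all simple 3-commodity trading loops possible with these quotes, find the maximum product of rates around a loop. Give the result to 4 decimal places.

gold→silver→natgas→gold: 0.4179 × 2.101 × 1.326 = 1.16424
lithium→silver→zinc→lithium: 1.702 × 0.5794 × 0.9585 = 0.94521
Maximum is gold→silver→natgas→gold at 1.1642; arbitrage exists.

1.1642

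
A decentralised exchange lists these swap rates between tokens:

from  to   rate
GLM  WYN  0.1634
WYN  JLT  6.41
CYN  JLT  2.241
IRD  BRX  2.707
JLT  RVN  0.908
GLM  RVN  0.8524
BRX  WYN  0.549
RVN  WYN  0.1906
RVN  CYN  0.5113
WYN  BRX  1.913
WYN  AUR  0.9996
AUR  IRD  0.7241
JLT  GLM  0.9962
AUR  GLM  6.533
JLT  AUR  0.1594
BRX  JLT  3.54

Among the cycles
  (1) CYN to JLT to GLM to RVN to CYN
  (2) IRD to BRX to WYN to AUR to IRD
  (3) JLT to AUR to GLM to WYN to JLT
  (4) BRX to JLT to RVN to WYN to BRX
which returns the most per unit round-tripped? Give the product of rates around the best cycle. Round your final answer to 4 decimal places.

(1) 2.241 × 0.9962 × 0.8524 × 0.5113 = 0.97299
(2) 2.707 × 0.549 × 0.9996 × 0.7241 = 1.07569
(3) 0.1594 × 6.533 × 0.1634 × 6.41 = 1.09071
(4) 3.54 × 0.908 × 0.1906 × 1.913 = 1.17200
Highest is cycle (4) at 1.1720 (>1, arbitrage).

1.1720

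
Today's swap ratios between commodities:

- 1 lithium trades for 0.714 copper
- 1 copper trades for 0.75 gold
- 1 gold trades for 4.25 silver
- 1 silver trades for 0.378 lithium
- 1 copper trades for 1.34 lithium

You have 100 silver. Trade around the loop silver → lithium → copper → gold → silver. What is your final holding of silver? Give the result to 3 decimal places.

86.028

100 silver × 0.378 = 37.8 lithium
37.8 lithium × 0.714 = 26.9892 copper
26.9892 copper × 0.75 = 20.2419 gold
20.2419 gold × 4.25 = 86.028075 silver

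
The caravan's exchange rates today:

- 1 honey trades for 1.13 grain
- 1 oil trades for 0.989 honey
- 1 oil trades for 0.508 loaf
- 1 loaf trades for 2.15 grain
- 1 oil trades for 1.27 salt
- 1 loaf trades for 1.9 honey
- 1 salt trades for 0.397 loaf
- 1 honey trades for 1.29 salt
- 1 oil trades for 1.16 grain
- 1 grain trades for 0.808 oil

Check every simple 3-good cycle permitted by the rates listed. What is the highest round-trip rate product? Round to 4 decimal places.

loaf→honey→salt→loaf: 1.9 × 1.29 × 0.397 = 0.97305
oil→honey→grain→oil: 0.989 × 1.13 × 0.808 = 0.90300
loaf→grain→oil→loaf: 2.15 × 0.808 × 0.508 = 0.88250
Maximum is loaf→honey→salt→loaf at 0.9730; no arbitrage — every cycle loses value.

0.9730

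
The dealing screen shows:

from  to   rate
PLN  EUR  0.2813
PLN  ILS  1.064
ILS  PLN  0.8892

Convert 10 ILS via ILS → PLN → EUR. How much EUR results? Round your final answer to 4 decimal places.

2.5013

10 ILS × 0.8892 = 8.892 PLN
8.892 PLN × 0.2813 = 2.5013196 EUR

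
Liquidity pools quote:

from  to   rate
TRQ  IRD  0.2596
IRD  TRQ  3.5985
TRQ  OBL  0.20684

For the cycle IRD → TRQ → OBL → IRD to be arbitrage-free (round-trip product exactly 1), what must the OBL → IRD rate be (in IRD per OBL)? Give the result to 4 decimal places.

1.3435

Known legs of the cycle: 3.5985 × 0.20684 = 0.74431374
For no arbitrage the full-cycle product must be 1, so the missing rate is 1 / 0.74431374 ≈ 1.343519.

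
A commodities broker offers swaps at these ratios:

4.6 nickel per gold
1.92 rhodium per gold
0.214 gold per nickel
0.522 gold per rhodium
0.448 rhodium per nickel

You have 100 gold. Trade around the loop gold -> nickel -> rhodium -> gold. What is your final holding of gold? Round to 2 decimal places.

107.57

100 gold × 4.6 = 460 nickel
460 nickel × 0.448 = 206.08 rhodium
206.08 rhodium × 0.522 = 107.57376 gold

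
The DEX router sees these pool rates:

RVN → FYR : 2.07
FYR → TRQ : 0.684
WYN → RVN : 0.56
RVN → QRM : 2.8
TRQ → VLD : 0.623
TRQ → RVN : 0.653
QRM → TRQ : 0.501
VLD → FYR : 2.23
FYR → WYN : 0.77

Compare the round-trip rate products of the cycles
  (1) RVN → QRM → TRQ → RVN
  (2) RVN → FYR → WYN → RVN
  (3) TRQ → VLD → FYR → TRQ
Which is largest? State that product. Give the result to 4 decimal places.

(1) 2.8 × 0.501 × 0.653 = 0.91603
(2) 2.07 × 0.77 × 0.56 = 0.89258
(3) 0.623 × 2.23 × 0.684 = 0.95027
Highest is cycle (3) at 0.9503 (≤1, no arbitrage).

0.9503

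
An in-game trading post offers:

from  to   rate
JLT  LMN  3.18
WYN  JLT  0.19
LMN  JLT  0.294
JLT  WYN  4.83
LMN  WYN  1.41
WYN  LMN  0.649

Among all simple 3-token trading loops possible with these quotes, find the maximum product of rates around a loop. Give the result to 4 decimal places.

JLT→WYN→LMN→JLT: 4.83 × 0.649 × 0.294 = 0.92159
JLT→LMN→WYN→JLT: 3.18 × 1.41 × 0.19 = 0.85192
Maximum is JLT→WYN→LMN→JLT at 0.9216; no arbitrage — every cycle loses value.

0.9216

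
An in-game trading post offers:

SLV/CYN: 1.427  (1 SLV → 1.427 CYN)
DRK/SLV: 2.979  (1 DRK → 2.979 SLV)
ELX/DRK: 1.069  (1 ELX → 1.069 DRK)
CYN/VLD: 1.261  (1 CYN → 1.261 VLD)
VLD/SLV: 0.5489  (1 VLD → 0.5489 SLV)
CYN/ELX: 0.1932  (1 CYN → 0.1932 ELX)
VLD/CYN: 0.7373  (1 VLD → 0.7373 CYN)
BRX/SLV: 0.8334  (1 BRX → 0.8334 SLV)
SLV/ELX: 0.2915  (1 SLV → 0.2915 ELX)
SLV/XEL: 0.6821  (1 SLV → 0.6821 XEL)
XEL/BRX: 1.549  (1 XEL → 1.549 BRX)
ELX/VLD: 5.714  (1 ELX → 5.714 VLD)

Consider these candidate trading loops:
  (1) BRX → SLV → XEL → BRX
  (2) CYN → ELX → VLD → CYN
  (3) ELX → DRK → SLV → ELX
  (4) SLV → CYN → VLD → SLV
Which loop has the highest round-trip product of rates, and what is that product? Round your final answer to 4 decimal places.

(1) 0.8334 × 0.6821 × 1.549 = 0.88055
(2) 0.1932 × 5.714 × 0.7373 = 0.81394
(3) 1.069 × 2.979 × 0.2915 = 0.92830
(4) 1.427 × 1.261 × 0.5489 = 0.98772
Highest is cycle (4) at 0.9877 (≤1, no arbitrage).

0.9877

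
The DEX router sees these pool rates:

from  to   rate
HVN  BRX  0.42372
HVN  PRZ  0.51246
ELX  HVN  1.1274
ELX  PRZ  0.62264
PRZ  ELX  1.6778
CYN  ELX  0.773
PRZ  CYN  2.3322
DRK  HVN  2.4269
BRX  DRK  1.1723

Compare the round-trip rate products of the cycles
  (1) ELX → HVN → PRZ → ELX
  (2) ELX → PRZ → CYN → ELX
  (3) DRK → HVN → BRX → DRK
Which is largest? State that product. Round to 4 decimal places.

(1) 1.1274 × 0.51246 × 1.6778 = 0.96934
(2) 0.62264 × 2.3322 × 0.773 = 1.12249
(3) 2.4269 × 0.42372 × 1.1723 = 1.20551
Highest is cycle (3) at 1.2055 (>1, arbitrage).

1.2055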